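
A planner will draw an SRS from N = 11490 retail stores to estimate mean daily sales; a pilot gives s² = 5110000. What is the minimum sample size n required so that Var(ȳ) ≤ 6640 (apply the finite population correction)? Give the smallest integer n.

722

Without fpc, n₀ = s²/D = 5110000/6640 = 769.5783.
With fpc, (1 − n/N)·s²/n ≤ D requires n ≥ n₀/(1 + n₀/N) = 769.5783/(1 + 769.5783/11490) = 721.2691.
Rounding up, n = 722.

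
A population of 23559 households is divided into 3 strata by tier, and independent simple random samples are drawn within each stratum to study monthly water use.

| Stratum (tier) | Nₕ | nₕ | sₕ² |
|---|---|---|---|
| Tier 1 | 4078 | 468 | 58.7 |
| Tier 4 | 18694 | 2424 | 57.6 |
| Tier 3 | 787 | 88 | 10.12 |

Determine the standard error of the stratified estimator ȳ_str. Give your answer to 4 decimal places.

0.1283

Var(ȳ_str) = Σₕ Wₕ²(1 − fₕ)sₕ²/nₕ with Wₕ = Nₕ/N, N = 23559.
Tier 1: Wₕ = 0.17309733; term = 0.17309733²·(1 − 0.11476214)·58.7/468 = 0.0033268481.
Tier 4: Wₕ = 0.79349718; term = 0.79349718²·(1 − 0.12966727)·57.6/2424 = 0.013021648.
Tier 3: Wₕ = 0.03340549; term = 0.03340549²·(1 − 0.11181703)·10.12/88 = 1.1398194 × 10^-4.
Sum = 0.016462478.
SE = √(0.016462478) = 0.1283.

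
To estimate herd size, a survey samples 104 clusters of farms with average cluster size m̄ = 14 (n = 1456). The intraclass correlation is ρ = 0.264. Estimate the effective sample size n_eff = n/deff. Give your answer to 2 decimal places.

deff = 1 + (14 − 1)·0.264 = 1 + 3.432 = 4.432.
n_eff = 1456 / 4.432 = 328.52.

328.52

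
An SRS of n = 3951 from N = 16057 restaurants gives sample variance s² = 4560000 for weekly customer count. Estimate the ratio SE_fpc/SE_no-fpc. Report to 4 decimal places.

0.8683

f = n/N = 3951/16057 = 0.24606091.
SE_no-fpc = √(s²/n) = 33.972609; SE_fpc = √((1−f)s²/n) = 29.498303.
Ratio = √(1−f) = 0.86829666.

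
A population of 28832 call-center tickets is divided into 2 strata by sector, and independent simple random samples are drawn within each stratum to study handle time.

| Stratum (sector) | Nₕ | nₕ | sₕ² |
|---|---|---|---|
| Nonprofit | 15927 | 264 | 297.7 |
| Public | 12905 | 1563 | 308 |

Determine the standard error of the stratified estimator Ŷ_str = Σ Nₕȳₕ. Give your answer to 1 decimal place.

17611.1

Var(Ŷ_str) = Σₕ Nₕ²(1 − fₕ)sₕ²/nₕ.
Nonprofit: 15927²·(1 − 264/15927)·297.7/264 = 2.8130914 × 10^8.
Public: 12905²·(1 − 1563/12905)·308/1563 = 2.8842931 × 10^7.
Sum = 3.1015207 × 10^8.
SE = √(3.1015207 × 10^8) = 17611.1.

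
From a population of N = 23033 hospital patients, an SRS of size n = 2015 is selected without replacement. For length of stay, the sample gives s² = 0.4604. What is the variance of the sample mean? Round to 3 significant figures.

2.08 × 10^-4

Under SRS without replacement, Var(ȳ) = (1 − f)·s²/n with f = n/N = 2015/23033 = 0.08748318.
Var(ȳ) = (1 − 0.08748318)·0.4604/2015 = 0.91251682·2.2848635 × 10^-4 = 2.0849764 × 10^-4.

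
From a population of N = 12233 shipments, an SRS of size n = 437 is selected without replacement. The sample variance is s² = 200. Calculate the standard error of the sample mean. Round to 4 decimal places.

0.6643

Under SRS without replacement, Var(ȳ) = (1 − f)·s²/n with f = n/N = 437/12233 = 0.03572304.
Var(ȳ) = (1 − 0.03572304)·200/437 = 0.96427696·0.4576659 = 0.44131668.
SE(ȳ) = √(0.44131668) = 0.6643.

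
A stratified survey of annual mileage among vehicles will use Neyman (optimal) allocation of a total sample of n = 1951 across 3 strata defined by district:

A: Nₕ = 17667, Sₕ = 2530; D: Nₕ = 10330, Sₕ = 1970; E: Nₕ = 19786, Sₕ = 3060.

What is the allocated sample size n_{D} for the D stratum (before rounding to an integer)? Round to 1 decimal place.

Neyman allocation: nₕ = n·NₕSₕ / Σⱼ NⱼSⱼ.
Σ NⱼSⱼ = 17667·2530 + 10330·1970 + 19786·3060 = 1.2559277 × 10^8.
n_{D} = 1951·10330·1970 / (1.2559277 × 10^8) = 316.1.

316.1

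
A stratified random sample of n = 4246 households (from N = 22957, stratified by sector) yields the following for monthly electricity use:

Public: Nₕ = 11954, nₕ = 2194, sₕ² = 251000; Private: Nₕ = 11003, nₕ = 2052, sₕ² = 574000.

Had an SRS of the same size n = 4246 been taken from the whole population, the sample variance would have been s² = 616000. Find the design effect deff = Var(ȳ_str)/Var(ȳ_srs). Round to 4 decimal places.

0.6563

Var(ȳ_str) = Σ Wₕ²(1−fₕ)sₕ²/nₕ with Wₕ = Nₕ/22957:
  Public: (11954/22957)²·(1−2194/11954)·251000/2194 = 25.326192
  Private: (11003/22957)²·(1−2052/11003)·574000/2052 = 52.274145
  → Var(ȳ_str) = 77.600337.
Var(ȳ_srs) = (1 − 4246/22957)·616000/4246 = 118.24495.
deff = 77.600337 / 118.24495 = 0.6563.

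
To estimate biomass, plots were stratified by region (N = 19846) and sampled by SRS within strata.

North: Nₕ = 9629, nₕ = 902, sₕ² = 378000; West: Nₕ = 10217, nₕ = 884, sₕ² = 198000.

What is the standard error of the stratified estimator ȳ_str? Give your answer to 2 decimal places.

11.98

Var(ȳ_str) = Σₕ Wₕ²(1 − fₕ)sₕ²/nₕ with Wₕ = Nₕ/N, N = 19846.
North: Wₕ = 0.48518593; term = 0.48518593²·(1 − 0.09367536)·378000/902 = 89.409867.
West: Wₕ = 0.51481407; term = 0.51481407²·(1 − 0.08652246)·198000/884 = 54.226505.
Sum = 143.63637.
SE = √(143.63637) = 11.98.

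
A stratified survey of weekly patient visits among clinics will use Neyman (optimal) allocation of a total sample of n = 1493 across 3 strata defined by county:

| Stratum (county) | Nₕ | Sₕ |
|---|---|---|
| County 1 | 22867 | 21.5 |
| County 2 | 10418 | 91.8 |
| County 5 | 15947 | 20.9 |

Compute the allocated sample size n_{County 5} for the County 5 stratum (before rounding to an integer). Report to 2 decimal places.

279.35

Neyman allocation: nₕ = n·NₕSₕ / Σⱼ NⱼSⱼ.
Σ NⱼSⱼ = 22867·21.5 + 10418·91.8 + 15947·20.9 = 1.7813052 × 10^6.
n_{County 5} = 1493·15947·20.9 / (1.7813052 × 10^6) = 279.35.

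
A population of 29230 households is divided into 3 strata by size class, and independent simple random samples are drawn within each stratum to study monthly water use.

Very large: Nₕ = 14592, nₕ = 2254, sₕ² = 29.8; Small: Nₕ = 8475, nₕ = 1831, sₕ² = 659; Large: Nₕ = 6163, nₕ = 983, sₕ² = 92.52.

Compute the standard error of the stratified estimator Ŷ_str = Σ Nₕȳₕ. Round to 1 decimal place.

Var(Ŷ_str) = Σₕ Nₕ²(1 − fₕ)sₕ²/nₕ.
Very large: 14592²·(1 − 2254/14592)·29.8/2254 = 2.3802465 × 10^6.
Small: 8475²·(1 − 1831/8475)·659/1831 = 2.0265924 × 10^7.
Large: 6163²·(1 − 983/6163)·92.52/983 = 3.0047202 × 10^6.
Sum = 2.5650891 × 10^7.
SE = √(2.5650891 × 10^7) = 5064.7.

5064.7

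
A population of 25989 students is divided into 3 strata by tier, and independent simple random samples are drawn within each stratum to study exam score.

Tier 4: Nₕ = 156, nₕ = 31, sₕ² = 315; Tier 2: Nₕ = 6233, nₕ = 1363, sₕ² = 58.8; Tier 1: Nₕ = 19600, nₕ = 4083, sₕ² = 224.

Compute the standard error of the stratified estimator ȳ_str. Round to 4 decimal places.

Var(ȳ_str) = Σₕ Wₕ²(1 − fₕ)sₕ²/nₕ with Wₕ = Nₕ/N, N = 25989.
Tier 4: Wₕ = 0.00600254; term = 0.00600254²·(1 − 0.19871795)·315/31 = 2.9336232 × 10^-4.
Tier 2: Wₕ = 0.23983224; term = 0.23983224²·(1 − 0.21867480)·58.8/1363 = 0.0019387795.
Tier 1: Wₕ = 0.75416522; term = 0.75416522²·(1 − 0.20831633)·224/4083 = 0.024703207.
Sum = 0.026935349.
SE = √(0.026935349) = 0.1641.

0.1641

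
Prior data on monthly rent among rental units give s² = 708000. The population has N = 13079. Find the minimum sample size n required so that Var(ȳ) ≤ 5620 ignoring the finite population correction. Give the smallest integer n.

Without fpc, n₀ = s²/D = 708000/5620 = 125.9786.
Rounding up, n = 126.

126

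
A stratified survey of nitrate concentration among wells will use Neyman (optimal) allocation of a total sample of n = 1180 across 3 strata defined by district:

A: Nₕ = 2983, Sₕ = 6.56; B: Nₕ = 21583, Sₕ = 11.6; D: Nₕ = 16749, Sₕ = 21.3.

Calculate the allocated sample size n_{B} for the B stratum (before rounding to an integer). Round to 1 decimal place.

471.4

Neyman allocation: nₕ = n·NₕSₕ / Σⱼ NⱼSⱼ.
Σ NⱼSⱼ = 2983·6.56 + 21583·11.6 + 16749·21.3 = 626684.98.
n_{B} = 1180·21583·11.6 / 626684.98 = 471.4.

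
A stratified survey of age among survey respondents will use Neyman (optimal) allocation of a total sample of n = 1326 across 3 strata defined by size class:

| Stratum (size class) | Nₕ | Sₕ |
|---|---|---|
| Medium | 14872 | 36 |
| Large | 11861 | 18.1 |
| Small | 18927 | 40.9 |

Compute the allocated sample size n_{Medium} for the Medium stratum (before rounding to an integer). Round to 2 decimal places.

465.78

Neyman allocation: nₕ = n·NₕSₕ / Σⱼ NⱼSⱼ.
Σ NⱼSⱼ = 14872·36 + 11861·18.1 + 18927·40.9 = 1.5241904 × 10^6.
n_{Medium} = 1326·14872·36 / (1.5241904 × 10^6) = 465.78.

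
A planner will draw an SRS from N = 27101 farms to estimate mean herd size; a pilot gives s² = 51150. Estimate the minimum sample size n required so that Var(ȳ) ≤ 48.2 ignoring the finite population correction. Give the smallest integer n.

1062

Without fpc, n₀ = s²/D = 51150/48.2 = 1061.2033.
Rounding up, n = 1062.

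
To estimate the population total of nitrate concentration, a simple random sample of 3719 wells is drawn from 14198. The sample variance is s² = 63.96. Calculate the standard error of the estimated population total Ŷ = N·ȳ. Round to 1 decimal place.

Var(Ŷ) = N²·Var(ȳ) = N²·(1 − n/N)·s²/n.
f = 3719/14198 = 0.26193830; Var(ȳ) = 0.73806170·63.96/3719 = 0.012693312.
Var(Ŷ) = 14198² · 0.012693312 = 2.5587585 × 10^6.
SE(Ŷ) = √(2.5587585 × 10^6) = 1599.6.

1599.6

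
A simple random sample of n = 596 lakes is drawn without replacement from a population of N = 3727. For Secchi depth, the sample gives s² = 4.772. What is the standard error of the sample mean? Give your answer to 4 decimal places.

Under SRS without replacement, Var(ȳ) = (1 − f)·s²/n with f = n/N = 596/3727 = 0.15991414.
Var(ȳ) = (1 − 0.15991414)·4.772/596 = 0.84008586·0.0080067114 = 0.006726325.
SE(ȳ) = √(0.006726325) = 0.0820.

0.0820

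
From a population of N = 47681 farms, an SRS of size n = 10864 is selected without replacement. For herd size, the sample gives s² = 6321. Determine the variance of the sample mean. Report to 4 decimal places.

Under SRS without replacement, Var(ȳ) = (1 − f)·s²/n with f = n/N = 10864/47681 = 0.22784757.
Var(ȳ) = (1 − 0.22784757)·6321/10864 = 0.77215243·0.5818299 = 0.44926137.

0.4493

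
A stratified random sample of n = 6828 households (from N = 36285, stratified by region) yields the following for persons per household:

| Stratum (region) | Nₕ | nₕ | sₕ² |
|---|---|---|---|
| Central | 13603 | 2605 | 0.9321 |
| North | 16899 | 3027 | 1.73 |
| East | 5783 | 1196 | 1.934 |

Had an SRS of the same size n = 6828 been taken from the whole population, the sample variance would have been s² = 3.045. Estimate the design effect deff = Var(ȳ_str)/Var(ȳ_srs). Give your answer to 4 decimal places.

Var(ȳ_str) = Σ Wₕ²(1−fₕ)sₕ²/nₕ with Wₕ = Nₕ/36285:
  Central: (13603/36285)²·(1−2605/13603)·0.9321/2605 = 4.0658274 × 10^-5
  North: (16899/36285)²·(1−3027/16899)·1.73/3027 = 1.0176057 × 10^-4
  East: (5783/36285)²·(1−1196/5783)·1.934/1196 = 3.2580142 × 10^-5
  → Var(ȳ_str) = 1.7499899 × 10^-4.
Var(ȳ_srs) = (1 − 6828/36285)·3.045/6828 = 3.6203885 × 10^-4.
deff = (1.7499899 × 10^-4) / (3.6203885 × 10^-4) = 0.4834.

0.4834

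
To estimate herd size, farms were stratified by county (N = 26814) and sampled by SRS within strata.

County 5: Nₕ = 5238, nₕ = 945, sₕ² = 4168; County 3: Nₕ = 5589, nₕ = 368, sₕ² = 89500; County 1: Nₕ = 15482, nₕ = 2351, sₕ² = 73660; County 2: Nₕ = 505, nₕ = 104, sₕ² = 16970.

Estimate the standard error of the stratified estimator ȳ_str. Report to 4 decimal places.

4.3489

Var(ȳ_str) = Σₕ Wₕ²(1 − fₕ)sₕ²/nₕ with Wₕ = Nₕ/N, N = 26814.
County 5: Wₕ = 0.19534571; term = 0.19534571²·(1 − 0.18041237)·4168/945 = 0.13794281.
County 3: Wₕ = 0.20843589; term = 0.20843589²·(1 − 0.06584362)·89500/368 = 9.8705149.
County 1: Wₕ = 0.57738495; term = 0.57738495²·(1 − 0.15185377)·73660/2351 = 8.8589192.
County 2: Wₕ = 0.01883345; term = 0.01883345²·(1 − 0.20594059)·16970/104 = 0.045957992.
Sum = 18.913335.
SE = √(18.913335) = 4.3489.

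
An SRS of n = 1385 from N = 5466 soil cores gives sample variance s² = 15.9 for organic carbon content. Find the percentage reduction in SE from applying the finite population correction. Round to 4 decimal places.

f = n/N = 1385/5466 = 0.25338456.
SE_no-fpc = √(s²/n) = 0.10714544; SE_fpc = √((1−f)s²/n) = 0.092581062.
Ratio = √(1−f) = 0.86406912. Reduction = 100·(1 − 0.86406912) = 13.5931%.

13.5931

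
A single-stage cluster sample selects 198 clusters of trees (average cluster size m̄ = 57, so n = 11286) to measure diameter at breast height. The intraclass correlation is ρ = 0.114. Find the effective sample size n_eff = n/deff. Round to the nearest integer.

1528

deff = 1 + (57 − 1)·0.114 = 1 + 6.384 = 7.384.
n_eff = 11286 / 7.384 = 1528.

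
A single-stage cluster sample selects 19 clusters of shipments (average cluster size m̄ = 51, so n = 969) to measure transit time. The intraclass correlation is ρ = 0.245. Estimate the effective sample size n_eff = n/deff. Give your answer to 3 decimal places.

73.132

deff = 1 + (51 − 1)·0.245 = 1 + 12.25 = 13.25.
n_eff = 969 / 13.25 = 73.132.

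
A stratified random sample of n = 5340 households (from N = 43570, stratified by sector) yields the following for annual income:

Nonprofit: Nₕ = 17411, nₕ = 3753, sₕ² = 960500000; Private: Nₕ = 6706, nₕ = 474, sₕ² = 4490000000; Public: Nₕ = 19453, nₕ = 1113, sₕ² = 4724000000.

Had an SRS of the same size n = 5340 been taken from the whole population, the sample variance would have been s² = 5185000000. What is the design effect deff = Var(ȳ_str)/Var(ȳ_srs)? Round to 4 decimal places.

1.2187

Var(ȳ_str) = Σ Wₕ²(1−fₕ)sₕ²/nₕ with Wₕ = Nₕ/43570:
  Nonprofit: (17411/43570)²·(1−3753/17411)·960500000/3753 = 32059.335
  Private: (6706/43570)²·(1−474/6706)·4490000000/474 = 208537.36
  Public: (19453/43570)²·(1−1113/19453)·4724000000/1113 = 797674.16
  → Var(ȳ_str) = 1.0382709 × 10^6.
Var(ȳ_srs) = (1 − 5340/43570)·5185000000/5340 = 851969.88.
deff = (1.0382709 × 10^6) / 851969.88 = 1.2187.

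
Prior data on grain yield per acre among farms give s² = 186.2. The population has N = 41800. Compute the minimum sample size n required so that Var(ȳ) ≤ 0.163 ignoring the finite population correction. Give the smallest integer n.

1143

Without fpc, n₀ = s²/D = 186.2/0.163 = 1142.3313.
Rounding up, n = 1143.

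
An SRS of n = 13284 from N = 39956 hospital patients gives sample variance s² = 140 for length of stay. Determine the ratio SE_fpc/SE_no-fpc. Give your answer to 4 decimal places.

f = n/N = 13284/39956 = 0.33246571.
SE_no-fpc = √(s²/n) = 0.1026596; SE_fpc = √((1−f)s²/n) = 0.083875742.
Ratio = √(1−f) = 0.81702772.

0.8170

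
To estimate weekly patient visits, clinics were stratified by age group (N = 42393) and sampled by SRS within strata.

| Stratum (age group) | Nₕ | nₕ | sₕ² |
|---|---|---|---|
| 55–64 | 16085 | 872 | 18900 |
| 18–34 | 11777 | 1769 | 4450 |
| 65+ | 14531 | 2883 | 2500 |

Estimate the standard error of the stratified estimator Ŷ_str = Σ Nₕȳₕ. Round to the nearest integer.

Var(Ŷ_str) = Σₕ Nₕ²(1 − fₕ)sₕ²/nₕ.
55–64: 16085²·(1 − 872/16085)·18900/872 = 5.3037281 × 10^9.
18–34: 11777²·(1 − 1769/11777)·4450/1769 = 2.964928 × 10^8.
65+: 14531²·(1 − 2883/14531)·2500/2883 = 1.4677167 × 10^8.
Sum = 5.7469926 × 10^9.
SE = √(5.7469926 × 10^9) = 75809.

75809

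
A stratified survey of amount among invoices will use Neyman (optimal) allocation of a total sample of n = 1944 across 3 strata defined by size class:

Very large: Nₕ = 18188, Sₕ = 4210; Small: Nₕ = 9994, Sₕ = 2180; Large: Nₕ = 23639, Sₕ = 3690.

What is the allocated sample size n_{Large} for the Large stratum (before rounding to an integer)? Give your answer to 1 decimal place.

Neyman allocation: nₕ = n·NₕSₕ / Σⱼ NⱼSⱼ.
Σ NⱼSⱼ = 18188·4210 + 9994·2180 + 23639·3690 = 1.8558631 × 10^8.
n_{Large} = 1944·23639·3690 / (1.8558631 × 10^8) = 913.7.

913.7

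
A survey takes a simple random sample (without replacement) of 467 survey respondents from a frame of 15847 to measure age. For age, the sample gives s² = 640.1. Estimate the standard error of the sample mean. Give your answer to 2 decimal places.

1.15

Under SRS without replacement, Var(ȳ) = (1 − f)·s²/n with f = n/N = 467/15847 = 0.02946930.
Var(ȳ) = (1 − 0.02946930)·640.1/467 = 0.97053070·1.3706638 = 1.3302713.
SE(ȳ) = √(1.3302713) = 1.15.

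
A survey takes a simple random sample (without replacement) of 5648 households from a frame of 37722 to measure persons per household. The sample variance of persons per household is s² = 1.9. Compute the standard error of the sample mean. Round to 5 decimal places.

0.01691

Under SRS without replacement, Var(ȳ) = (1 − f)·s²/n with f = n/N = 5648/37722 = 0.14972695.
Var(ȳ) = (1 − 0.14972695)·1.9/5648 = 0.85027305·3.3640227 × 10^-4 = 2.8603378 × 10^-4.
SE(ȳ) = √(2.8603378 × 10^-4) = 0.01691.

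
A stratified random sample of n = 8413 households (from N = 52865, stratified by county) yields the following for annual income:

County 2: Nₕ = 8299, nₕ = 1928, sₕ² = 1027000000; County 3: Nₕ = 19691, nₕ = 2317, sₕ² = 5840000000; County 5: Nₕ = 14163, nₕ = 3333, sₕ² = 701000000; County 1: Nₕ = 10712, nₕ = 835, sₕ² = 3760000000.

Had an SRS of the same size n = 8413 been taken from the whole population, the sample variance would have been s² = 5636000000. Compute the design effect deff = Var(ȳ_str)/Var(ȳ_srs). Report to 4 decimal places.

Var(ȳ_str) = Σ Wₕ²(1−fₕ)sₕ²/nₕ with Wₕ = Nₕ/52865:
  County 2: (8299/52865)²·(1−1928/8299)·1027000000/1928 = 10077.674
  County 3: (19691/52865)²·(1−2317/19691)·5840000000/2317 = 308544.59
  County 5: (14163/52865)²·(1−3333/14163)·701000000/3333 = 11543.299
  County 1: (10712/52865)²·(1−835/10712)·3760000000/835 = 170474.93
  → Var(ȳ_str) = 500640.49.
Var(ȳ_srs) = (1 − 8413/52865)·5636000000/8413 = 563304.43.
deff = 500640.49 / 563304.43 = 0.8888.

0.8888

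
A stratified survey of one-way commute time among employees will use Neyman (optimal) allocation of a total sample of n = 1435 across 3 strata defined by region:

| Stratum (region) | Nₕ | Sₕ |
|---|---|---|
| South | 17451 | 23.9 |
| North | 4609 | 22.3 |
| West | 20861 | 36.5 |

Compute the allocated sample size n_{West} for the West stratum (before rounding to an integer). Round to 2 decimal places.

852.77

Neyman allocation: nₕ = n·NₕSₕ / Σⱼ NⱼSⱼ.
Σ NⱼSⱼ = 17451·23.9 + 4609·22.3 + 20861·36.5 = 1.2812861 × 10^6.
n_{West} = 1435·20861·36.5 / (1.2812861 × 10^6) = 852.77.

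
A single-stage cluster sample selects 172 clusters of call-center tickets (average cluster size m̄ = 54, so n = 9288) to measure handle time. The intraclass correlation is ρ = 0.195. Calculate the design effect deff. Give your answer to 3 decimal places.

11.335

deff = 1 + (54 − 1)·0.195 = 1 + 10.335 = 11.335.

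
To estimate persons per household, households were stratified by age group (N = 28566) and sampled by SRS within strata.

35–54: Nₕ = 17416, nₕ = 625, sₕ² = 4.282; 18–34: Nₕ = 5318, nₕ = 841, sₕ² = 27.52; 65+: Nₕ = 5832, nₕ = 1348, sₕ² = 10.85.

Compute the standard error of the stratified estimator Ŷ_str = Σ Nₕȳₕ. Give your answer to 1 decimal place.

Var(Ŷ_str) = Σₕ Nₕ²(1 − fₕ)sₕ²/nₕ.
35–54: 17416²·(1 − 625/17416)·4.282/625 = 2.0035105 × 10^6.
18–34: 5318²·(1 − 841/5318)·27.52/841 = 779090.41.
65+: 5832²·(1 − 1348/5832)·10.85/1348 = 210485.88.
Sum = 2.9930868 × 10^6.
SE = √(2.9930868 × 10^6) = 1730.1.

1730.1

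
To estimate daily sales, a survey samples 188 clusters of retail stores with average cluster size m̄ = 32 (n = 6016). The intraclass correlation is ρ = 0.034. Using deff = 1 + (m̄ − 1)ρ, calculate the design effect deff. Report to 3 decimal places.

deff = 1 + (32 − 1)·0.034 = 1 + 1.054 = 2.054.

2.054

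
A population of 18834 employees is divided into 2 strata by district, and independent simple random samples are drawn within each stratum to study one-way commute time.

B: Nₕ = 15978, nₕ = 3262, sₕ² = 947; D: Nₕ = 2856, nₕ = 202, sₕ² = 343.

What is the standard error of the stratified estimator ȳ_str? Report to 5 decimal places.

Var(ȳ_str) = Σₕ Wₕ²(1 − fₕ)sₕ²/nₕ with Wₕ = Nₕ/N, N = 18834.
B: Wₕ = 0.84835935; term = 0.84835935²·(1 − 0.20415571)·947/3262 = 0.16628529.
D: Wₕ = 0.15164065; term = 0.15164065²·(1 − 0.07072829)·343/202 = 0.036284132.
Sum = 0.20256942.
SE = √(0.20256942) = 0.45008.

0.45008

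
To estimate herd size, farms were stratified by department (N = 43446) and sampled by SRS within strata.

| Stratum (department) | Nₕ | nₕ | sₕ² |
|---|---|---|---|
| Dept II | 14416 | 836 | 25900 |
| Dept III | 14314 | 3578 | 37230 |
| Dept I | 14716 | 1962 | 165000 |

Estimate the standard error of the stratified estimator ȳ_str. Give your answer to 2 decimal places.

Var(ȳ_str) = Σₕ Wₕ²(1 − fₕ)sₕ²/nₕ with Wₕ = Nₕ/N, N = 43446.
Dept II: Wₕ = 0.33181421; term = 0.33181421²·(1 − 0.05799112)·25900/836 = 3.213205.
Dept III: Wₕ = 0.32946646; term = 0.32946646²·(1 − 0.24996507)·37230/3578 = 0.84714279.
Dept I: Wₕ = 0.33871933; term = 0.33871933²·(1 − 0.13332427)·165000/1962 = 8.362219.
Sum = 12.422567.
SE = √(12.422567) = 3.52.

3.52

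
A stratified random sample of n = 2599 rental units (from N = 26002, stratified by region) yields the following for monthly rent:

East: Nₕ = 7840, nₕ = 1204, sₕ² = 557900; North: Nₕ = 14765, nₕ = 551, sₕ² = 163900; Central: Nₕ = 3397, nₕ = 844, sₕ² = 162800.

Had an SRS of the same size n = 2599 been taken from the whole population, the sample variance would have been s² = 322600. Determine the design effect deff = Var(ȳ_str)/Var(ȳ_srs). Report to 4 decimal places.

Var(ȳ_str) = Σ Wₕ²(1−fₕ)sₕ²/nₕ with Wₕ = Nₕ/26002:
  East: (7840/26002)²·(1−1204/7840)·557900/1204 = 35.656508
  North: (14765/26002)²·(1−551/14765)·163900/551 = 92.334417
  Central: (3397/26002)²·(1−844/3397)·162800/844 = 2.474257
  → Var(ȳ_str) = 130.46518.
Var(ȳ_srs) = (1 − 2599/26002)·322600/2599 = 111.71793.
deff = 130.46518 / 111.71793 = 1.1678.

1.1678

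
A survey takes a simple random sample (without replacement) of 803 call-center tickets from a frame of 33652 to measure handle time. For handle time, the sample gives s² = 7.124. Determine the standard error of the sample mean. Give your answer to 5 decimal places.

0.09306

Under SRS without replacement, Var(ȳ) = (1 − f)·s²/n with f = n/N = 803/33652 = 0.02386188.
Var(ȳ) = (1 − 0.02386188)·7.124/803 = 0.97613812·0.008871731 = 0.0086600348.
SE(ȳ) = √(0.0086600348) = 0.09306.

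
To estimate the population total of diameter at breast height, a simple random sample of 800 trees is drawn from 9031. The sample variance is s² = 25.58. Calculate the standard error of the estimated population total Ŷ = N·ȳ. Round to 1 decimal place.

1541.7

Var(Ŷ) = N²·Var(ȳ) = N²·(1 − n/N)·s²/n.
f = 800/9031 = 0.08858377; Var(ȳ) = 0.91141623·25.58/800 = 0.029142534.
Var(Ŷ) = 9031² · 0.029142534 = 2.3768348 × 10^6.
SE(Ŷ) = √(2.3768348 × 10^6) = 1541.7.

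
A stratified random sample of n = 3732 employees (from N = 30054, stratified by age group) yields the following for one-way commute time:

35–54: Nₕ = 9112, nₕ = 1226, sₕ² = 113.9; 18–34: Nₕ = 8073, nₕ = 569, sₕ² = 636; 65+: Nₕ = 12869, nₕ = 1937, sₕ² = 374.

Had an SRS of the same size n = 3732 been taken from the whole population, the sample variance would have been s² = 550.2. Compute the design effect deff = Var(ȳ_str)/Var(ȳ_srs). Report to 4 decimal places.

0.8707

Var(ȳ_str) = Σ Wₕ²(1−fₕ)sₕ²/nₕ with Wₕ = Nₕ/30054:
  35–54: (9112/30054)²·(1−1226/9112)·113.9/1226 = 0.0073909314
  18–34: (8073/30054)²·(1−569/8073)·636/569 = 0.074966643
  65+: (12869/30054)²·(1−1937/12869)·374/1937 = 0.030073352
  → Var(ȳ_str) = 0.11243093.
Var(ȳ_srs) = (1 − 3732/30054)·550.2/3732 = 0.12912061.
deff = 0.11243093 / 0.12912061 = 0.8707.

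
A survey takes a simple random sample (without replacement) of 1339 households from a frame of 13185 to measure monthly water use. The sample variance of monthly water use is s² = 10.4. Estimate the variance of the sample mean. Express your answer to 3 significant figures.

0.00698

Under SRS without replacement, Var(ȳ) = (1 − f)·s²/n with f = n/N = 1339/13185 = 0.10155480.
Var(ȳ) = (1 − 0.10155480)·10.4/1339 = 0.89844520·0.0077669903 = 0.0069782152.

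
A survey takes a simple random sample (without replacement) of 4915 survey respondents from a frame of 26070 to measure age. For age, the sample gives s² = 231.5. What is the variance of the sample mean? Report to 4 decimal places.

0.0382

Under SRS without replacement, Var(ȳ) = (1 − f)·s²/n with f = n/N = 4915/26070 = 0.18853088.
Var(ȳ) = (1 − 0.18853088)·231.5/4915 = 0.81146912·0.047100712 = 0.038220773.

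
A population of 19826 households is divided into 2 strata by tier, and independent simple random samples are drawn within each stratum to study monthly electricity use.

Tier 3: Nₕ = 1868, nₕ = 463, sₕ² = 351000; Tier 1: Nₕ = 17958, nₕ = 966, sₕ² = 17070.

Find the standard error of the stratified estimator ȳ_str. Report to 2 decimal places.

Var(ȳ_str) = Σₕ Wₕ²(1 − fₕ)sₕ²/nₕ with Wₕ = Nₕ/N, N = 19826.
Tier 3: Wₕ = 0.09421971; term = 0.09421971²·(1 − 0.24785867)·351000/463 = 5.0618482.
Tier 1: Wₕ = 0.90578029; term = 0.90578029²·(1 − 0.05379218)·17070/966 = 13.717932.
Sum = 18.77978.
SE = √(18.77978) = 4.33.

4.33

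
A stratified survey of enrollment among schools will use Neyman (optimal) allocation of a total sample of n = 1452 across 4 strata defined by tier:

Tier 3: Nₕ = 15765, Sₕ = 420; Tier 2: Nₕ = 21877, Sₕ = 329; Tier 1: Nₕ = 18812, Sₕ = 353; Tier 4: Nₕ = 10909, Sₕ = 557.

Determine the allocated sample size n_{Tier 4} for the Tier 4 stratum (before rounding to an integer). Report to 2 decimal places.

332.49

Neyman allocation: nₕ = n·NₕSₕ / Σⱼ NⱼSⱼ.
Σ NⱼSⱼ = 15765·420 + 21877·329 + 18812·353 + 10909·557 = 2.6535782 × 10^7.
n_{Tier 4} = 1452·10909·557 / (2.6535782 × 10^7) = 332.49.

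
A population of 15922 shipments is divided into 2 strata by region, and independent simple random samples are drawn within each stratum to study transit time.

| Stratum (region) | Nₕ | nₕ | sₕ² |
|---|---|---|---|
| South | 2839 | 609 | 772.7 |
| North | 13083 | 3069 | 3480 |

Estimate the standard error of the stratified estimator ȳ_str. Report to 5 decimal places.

0.78593

Var(ȳ_str) = Σₕ Wₕ²(1 − fₕ)sₕ²/nₕ with Wₕ = Nₕ/N, N = 15922.
South: Wₕ = 0.17830675; term = 0.17830675²·(1 − 0.21451215)·772.7/609 = 0.031686089.
North: Wₕ = 0.82169325; term = 0.82169325²·(1 − 0.23457922)·3480/3069 = 0.58600598.
Sum = 0.61769207.
SE = √(0.61769207) = 0.78593.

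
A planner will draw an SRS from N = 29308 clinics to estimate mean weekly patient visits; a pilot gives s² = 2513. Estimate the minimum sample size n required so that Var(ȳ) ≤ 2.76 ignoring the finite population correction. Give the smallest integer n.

Without fpc, n₀ = s²/D = 2513/2.76 = 910.5072.
Rounding up, n = 911.

911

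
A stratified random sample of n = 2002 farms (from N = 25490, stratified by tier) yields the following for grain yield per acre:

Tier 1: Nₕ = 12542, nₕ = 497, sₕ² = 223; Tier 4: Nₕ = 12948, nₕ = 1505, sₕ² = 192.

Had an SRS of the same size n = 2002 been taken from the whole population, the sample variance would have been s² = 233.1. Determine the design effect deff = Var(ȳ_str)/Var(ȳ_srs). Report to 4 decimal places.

Var(ȳ_str) = Σ Wₕ²(1−fₕ)sₕ²/nₕ with Wₕ = Nₕ/25490:
  Tier 1: (12542/25490)²·(1−497/12542)·223/497 = 0.10432356
  Tier 4: (12948/25490)²·(1−1505/12948)·192/1505 = 0.029091603
  → Var(ȳ_str) = 0.13341516.
Var(ȳ_srs) = (1 − 2002/25490)·233.1/2002 = 0.1072888.
deff = 0.13341516 / 0.1072888 = 1.2435.

1.2435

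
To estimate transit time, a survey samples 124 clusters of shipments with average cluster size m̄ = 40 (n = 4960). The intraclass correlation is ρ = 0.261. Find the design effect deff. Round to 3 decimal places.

deff = 1 + (40 − 1)·0.261 = 1 + 10.179 = 11.179.

11.179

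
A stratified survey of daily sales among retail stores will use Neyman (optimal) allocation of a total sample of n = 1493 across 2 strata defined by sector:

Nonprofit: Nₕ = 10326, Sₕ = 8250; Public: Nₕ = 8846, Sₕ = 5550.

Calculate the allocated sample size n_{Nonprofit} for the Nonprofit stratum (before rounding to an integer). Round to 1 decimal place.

947.2

Neyman allocation: nₕ = n·NₕSₕ / Σⱼ NⱼSⱼ.
Σ NⱼSⱼ = 10326·8250 + 8846·5550 = 1.342848 × 10^8.
n_{Nonprofit} = 1493·10326·8250 / (1.342848 × 10^8) = 947.2.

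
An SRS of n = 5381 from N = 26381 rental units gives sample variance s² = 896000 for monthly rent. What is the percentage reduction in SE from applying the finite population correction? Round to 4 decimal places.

f = n/N = 5381/26381 = 0.20397256.
SE_no-fpc = √(s²/n) = 12.903945; SE_fpc = √((1−f)s²/n) = 11.512948.
Ratio = √(1−f) = 0.89220370. Reduction = 100·(1 − 0.89220370) = 10.7796%.

10.7796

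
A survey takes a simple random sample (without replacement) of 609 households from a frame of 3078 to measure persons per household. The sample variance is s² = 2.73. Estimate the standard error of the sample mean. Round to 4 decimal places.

0.0600

Under SRS without replacement, Var(ȳ) = (1 − f)·s²/n with f = n/N = 609/3078 = 0.19785575.
Var(ȳ) = (1 − 0.19785575)·2.73/609 = 0.80214425·0.0044827586 = 0.003595819.
SE(ȳ) = √(0.003595819) = 0.0600.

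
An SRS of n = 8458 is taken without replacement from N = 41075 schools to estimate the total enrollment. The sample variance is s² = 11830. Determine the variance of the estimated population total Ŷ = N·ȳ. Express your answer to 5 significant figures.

1.8739 × 10^9

Var(Ŷ) = N²·Var(ȳ) = N²·(1 − n/N)·s²/n.
f = 8458/41075 = 0.20591601; Var(ȳ) = 0.79408399·11830/8458 = 1.1106661.
Var(Ŷ) = 41075² · 1.1106661 = 1.8738666 × 10^9.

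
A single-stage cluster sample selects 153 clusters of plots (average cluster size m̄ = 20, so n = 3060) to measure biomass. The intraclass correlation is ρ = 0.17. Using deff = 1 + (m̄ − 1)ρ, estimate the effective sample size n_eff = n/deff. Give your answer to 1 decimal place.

723.4

deff = 1 + (20 − 1)·0.17 = 1 + 3.23 = 4.23.
n_eff = 3060 / 4.23 = 723.4.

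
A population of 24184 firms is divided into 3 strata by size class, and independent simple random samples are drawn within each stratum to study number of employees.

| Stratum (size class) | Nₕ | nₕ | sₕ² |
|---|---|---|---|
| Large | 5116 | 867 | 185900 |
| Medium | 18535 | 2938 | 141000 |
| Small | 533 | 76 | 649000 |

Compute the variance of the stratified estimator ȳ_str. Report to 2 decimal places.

35.25

Var(ȳ_str) = Σₕ Wₕ²(1 − fₕ)sₕ²/nₕ with Wₕ = Nₕ/N, N = 24184.
Large: Wₕ = 0.21154482; term = 0.21154482²·(1 − 0.16946833)·185900/867 = 7.9693205.
Medium: Wₕ = 0.76641581; term = 0.76641581²·(1 − 0.15851093)·141000/2938 = 23.72164.
Small: Wₕ = 0.02203936; term = 0.02203936²·(1 − 0.14258912)·649000/76 = 3.5564626.
Sum = 35.247423.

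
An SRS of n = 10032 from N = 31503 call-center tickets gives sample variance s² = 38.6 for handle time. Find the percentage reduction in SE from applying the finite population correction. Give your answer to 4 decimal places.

17.4437

f = n/N = 10032/31503 = 0.31844586.
SE_no-fpc = √(s²/n) = 0.06202973; SE_fpc = √((1−f)s²/n) = 0.051209445.
Ratio = √(1−f) = 0.82556292. Reduction = 100·(1 − 0.82556292) = 17.4437%.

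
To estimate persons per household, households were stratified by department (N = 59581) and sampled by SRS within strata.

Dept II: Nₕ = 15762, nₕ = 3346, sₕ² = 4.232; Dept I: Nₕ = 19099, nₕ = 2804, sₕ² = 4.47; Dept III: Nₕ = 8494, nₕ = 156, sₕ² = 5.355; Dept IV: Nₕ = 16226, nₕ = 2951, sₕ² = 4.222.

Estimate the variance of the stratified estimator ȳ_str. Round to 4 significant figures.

9.811 × 10^-4

Var(ȳ_str) = Σₕ Wₕ²(1 − fₕ)sₕ²/nₕ with Wₕ = Nₕ/N, N = 59581.
Dept II: Wₕ = 0.26454742; term = 0.26454742²·(1 − 0.21228271)·4.232/3346 = 6.9726389 × 10^-5.
Dept I: Wₕ = 0.32055521; term = 0.32055521²·(1 − 0.14681397)·4.47/2804 = 1.3975873 × 10^-4.
Dept III: Wₕ = 0.14256223; term = 0.14256223²·(1 − 0.01836591)·5.355/156 = 6.8484683 × 10^-4.
Dept IV: Wₕ = 0.27233514; term = 0.27233514²·(1 − 0.18186861)·4.222/2951 = 8.6811937 × 10^-5.
Sum = 9.8114389 × 10^-4.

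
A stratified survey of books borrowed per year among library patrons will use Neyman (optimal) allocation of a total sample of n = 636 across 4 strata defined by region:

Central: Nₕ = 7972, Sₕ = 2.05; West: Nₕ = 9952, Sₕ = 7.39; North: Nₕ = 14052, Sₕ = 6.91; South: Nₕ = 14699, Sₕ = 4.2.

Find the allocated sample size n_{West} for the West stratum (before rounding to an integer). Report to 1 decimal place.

Neyman allocation: nₕ = n·NₕSₕ / Σⱼ NⱼSⱼ.
Σ NⱼSⱼ = 7972·2.05 + 9952·7.39 + 14052·6.91 + 14699·4.2 = 248723.
n_{West} = 636·9952·7.39 / 248723 = 188.1.

188.1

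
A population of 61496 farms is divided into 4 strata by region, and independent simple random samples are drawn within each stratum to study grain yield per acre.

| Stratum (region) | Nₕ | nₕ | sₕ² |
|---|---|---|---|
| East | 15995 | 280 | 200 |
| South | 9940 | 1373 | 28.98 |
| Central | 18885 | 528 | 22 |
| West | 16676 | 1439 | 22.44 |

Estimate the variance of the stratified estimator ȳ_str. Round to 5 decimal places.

Var(ȳ_str) = Σₕ Wₕ²(1 − fₕ)sₕ²/nₕ with Wₕ = Nₕ/N, N = 61496.
East: Wₕ = 0.26009822; term = 0.26009822²·(1 − 0.01750547)·200/280 = 0.047476299.
South: Wₕ = 0.16163653; term = 0.16163653²·(1 − 0.13812877)·28.98/1373 = 4.7527969 × 10^-4.
Central: Wₕ = 0.30709314; term = 0.30709314²·(1 − 0.02795870)·22/528 = 0.0038195634.
West: Wₕ = 0.27117211; term = 0.27117211²·(1 − 0.08629168)·22.44/1439 = 0.0010477548.
Sum = 0.052818897.

0.05282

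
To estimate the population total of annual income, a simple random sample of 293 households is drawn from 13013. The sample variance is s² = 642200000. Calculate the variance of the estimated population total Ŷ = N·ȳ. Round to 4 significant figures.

3.628 × 10^14

Var(Ŷ) = N²·Var(ȳ) = N²·(1 − n/N)·s²/n.
f = 293/13013 = 0.02251595; Var(ȳ) = 0.97748405·642200000/293 = 2.1424582 × 10^6.
Var(Ŷ) = 13013² · (2.1424582 × 10^6) = 3.6279995 × 10^14.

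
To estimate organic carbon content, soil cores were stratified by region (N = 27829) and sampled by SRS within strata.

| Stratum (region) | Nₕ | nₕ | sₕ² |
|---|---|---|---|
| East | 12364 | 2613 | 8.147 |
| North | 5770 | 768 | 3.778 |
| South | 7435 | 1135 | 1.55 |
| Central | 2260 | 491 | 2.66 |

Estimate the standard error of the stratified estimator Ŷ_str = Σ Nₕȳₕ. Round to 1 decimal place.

776.9

Var(Ŷ_str) = Σₕ Nₕ²(1 − fₕ)sₕ²/nₕ.
East: 12364²·(1 − 2613/12364)·8.147/2613 = 375894.92.
North: 5770²·(1 − 768/5770)·3.778/768 = 141977.73.
South: 7435²·(1 − 1135/7435)·1.55/1135 = 63967.203.
Central: 2260²·(1 − 491/2260)·2.66/491 = 21658.901.
Sum = 603498.75.
SE = √(603498.75) = 776.9.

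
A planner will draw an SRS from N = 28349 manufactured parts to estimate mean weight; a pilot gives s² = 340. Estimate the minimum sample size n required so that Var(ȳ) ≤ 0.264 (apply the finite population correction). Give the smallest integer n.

Without fpc, n₀ = s²/D = 340/0.264 = 1287.8788.
With fpc, (1 − n/N)·s²/n ≤ D requires n ≥ n₀/(1 + n₀/N) = 1287.8788/(1 + 1287.8788/28349) = 1231.9137.
Rounding up, n = 1232.

1232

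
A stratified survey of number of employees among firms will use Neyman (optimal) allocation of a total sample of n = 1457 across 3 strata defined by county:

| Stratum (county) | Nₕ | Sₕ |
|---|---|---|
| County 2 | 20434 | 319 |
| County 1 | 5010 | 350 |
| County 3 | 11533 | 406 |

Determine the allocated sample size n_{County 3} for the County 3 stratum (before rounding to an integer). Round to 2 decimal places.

Neyman allocation: nₕ = n·NₕSₕ / Σⱼ NⱼSⱼ.
Σ NⱼSⱼ = 20434·319 + 5010·350 + 11533·406 = 1.2954344 × 10^7.
n_{County 3} = 1457·11533·406 / (1.2954344 × 10^7) = 526.64.

526.64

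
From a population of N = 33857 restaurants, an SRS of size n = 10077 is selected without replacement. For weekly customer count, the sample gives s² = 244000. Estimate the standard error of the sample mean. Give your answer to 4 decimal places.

Under SRS without replacement, Var(ȳ) = (1 − f)·s²/n with f = n/N = 10077/33857 = 0.29763417.
Var(ȳ) = (1 − 0.29763417)·244000/10077 = 0.70236583·24.213556 = 17.006774.
SE(ȳ) = √(17.006774) = 4.1239.

4.1239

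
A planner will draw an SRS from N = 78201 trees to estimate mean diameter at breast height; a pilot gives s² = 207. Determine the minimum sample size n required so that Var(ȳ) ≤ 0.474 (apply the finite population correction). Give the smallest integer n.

435

Without fpc, n₀ = s²/D = 207/0.474 = 436.7089.
With fpc, (1 − n/N)·s²/n ≤ D requires n ≥ n₀/(1 + n₀/N) = 436.7089/(1 + 436.7089/78201) = 434.2837.
Rounding up, n = 435.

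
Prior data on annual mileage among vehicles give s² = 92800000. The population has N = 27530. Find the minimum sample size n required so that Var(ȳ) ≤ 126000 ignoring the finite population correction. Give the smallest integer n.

Without fpc, n₀ = s²/D = 92800000/126000 = 736.5079.
Rounding up, n = 737.

737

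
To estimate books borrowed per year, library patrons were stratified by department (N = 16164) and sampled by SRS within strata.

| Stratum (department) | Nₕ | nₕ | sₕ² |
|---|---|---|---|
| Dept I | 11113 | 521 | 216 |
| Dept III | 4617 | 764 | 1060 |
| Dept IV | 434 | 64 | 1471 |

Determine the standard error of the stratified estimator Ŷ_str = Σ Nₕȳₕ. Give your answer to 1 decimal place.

8784.8

Var(Ŷ_str) = Σₕ Nₕ²(1 − fₕ)sₕ²/nₕ.
Dept I: 11113²·(1 − 521/11113)·216/521 = 4.8800617 × 10^7.
Dept III: 4617²·(1 − 764/4617)·1060/764 = 2.4681491 × 10^7.
Dept IV: 434²·(1 − 64/434)·1471/64 = 3.6908309 × 10^6.
Sum = 7.7172939 × 10^7.
SE = √(7.7172939 × 10^7) = 8784.8.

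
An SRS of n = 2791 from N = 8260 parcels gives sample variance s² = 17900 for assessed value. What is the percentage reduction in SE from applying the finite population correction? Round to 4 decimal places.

18.6301

f = n/N = 2791/8260 = 0.33789346.
SE_no-fpc = √(s²/n) = 2.5324833; SE_fpc = √((1−f)s²/n) = 2.0606799.
Ratio = √(1−f) = 0.81369929. Reduction = 100·(1 − 0.81369929) = 18.6301%.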